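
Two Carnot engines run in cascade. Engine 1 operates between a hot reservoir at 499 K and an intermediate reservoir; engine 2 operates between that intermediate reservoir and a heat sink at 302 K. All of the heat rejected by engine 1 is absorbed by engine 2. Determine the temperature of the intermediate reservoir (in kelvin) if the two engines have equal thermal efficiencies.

T_m ≈ 388 K

Equal efficiencies require 1 − T_m/T_H = 1 − T_C/T_m, i.e. T_m/T_H = T_C/T_m, so T_m = √(T_H·T_C) = √(499.00 × 302.00) = 388 K.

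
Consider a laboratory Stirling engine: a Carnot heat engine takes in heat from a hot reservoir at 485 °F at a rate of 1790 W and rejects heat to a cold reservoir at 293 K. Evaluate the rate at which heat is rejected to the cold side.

T_H = 485 °F → (485 − 32) × 5/9 = 251.67 °C = 524.82 K.
For a reversible engine, η = 1 − T_C/T_H = 1 − 293.00/524.82 = 0.4417.
For a reversible cycle Q_C/Q_H = T_C/T_H, so Q_C = 1790 × 293.00/524.82 = 999 W.

Q̇_C ≈ 999 W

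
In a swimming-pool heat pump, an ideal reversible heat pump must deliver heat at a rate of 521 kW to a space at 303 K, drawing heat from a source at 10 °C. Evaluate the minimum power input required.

Ẇ_in ≈ 34.1 kW

T_C = 10 °C → 10 + 273.15 = 283.15 K.
Reversible heating COP: COP_HP = T_H/(T_H − T_C) = 303.00/19.85 = 15.2645.
W = Q_H/COP_HP = 521/15.2645 = 34.1 kW.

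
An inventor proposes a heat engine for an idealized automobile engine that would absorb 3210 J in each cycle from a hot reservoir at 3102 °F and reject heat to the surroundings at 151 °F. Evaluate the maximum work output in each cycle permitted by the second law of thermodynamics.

T_H = 3102 °F → (3102 − 32) × 5/9 = 1705.56 °C = 1978.71 K.
T_C = 151 °F → (151 − 32) × 5/9 = 66.11 °C = 339.26 K.
The second-law ceiling is the Carnot efficiency, η_max = 1 − T_C/T_H = 1 − 339.26/1978.71 = 0.8285.
W_max = η_max · Q_H = 0.8285 × 3210 = 2660 J.

W_max ≈ 2660 J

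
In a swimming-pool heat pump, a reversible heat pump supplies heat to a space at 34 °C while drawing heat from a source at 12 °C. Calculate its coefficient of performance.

COP_HP ≈ 14.0

T_H = 34 °C → 34 + 273.15 = 307.15 K.
T_C = 12 °C → 12 + 273.15 = 285.15 K.
The Carnot heat-pump COP is COP_HP = T_H/(T_H − T_C) = 307.15/(307.15 − 285.15) = 14.0.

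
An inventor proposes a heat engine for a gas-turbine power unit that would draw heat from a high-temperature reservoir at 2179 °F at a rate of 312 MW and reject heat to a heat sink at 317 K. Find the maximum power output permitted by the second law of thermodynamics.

Ẇ_max ≈ 245 MW

T_H = 2179 °F → (2179 − 32) × 5/9 = 1192.78 °C = 1465.93 K.
By the Carnot theorem, η_max = 1 − T_C/T_H = 1 − 317.00/1465.93 = 0.7838.
W_max = η_max · Q_H = 0.7838 × 312 = 245 MW.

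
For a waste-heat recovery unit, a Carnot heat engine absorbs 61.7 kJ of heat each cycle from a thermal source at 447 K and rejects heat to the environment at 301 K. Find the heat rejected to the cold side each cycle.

Q_C ≈ 41.5 kJ

Since the cycle is reversible, η = 1 − T_C/T_H = 1 − 301.00/447.00 = 0.3266.
For a reversible cycle Q_C/Q_H = T_C/T_H, so Q_C = 61.7 × 301.00/447.00 = 41.5 kJ.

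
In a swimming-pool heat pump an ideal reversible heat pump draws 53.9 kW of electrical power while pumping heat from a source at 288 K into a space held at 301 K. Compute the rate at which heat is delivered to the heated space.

Q̇_H ≈ 1248 kW

The Carnot heat-pump COP is COP_HP = T_H/(T_H − T_C) = 301.00/13.00 = 23.1538.
Q_H = COP_HP · W = 23.1538 × 53.9 = 1248 kW.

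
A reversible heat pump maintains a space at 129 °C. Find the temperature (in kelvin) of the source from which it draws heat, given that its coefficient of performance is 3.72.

T_C ≈ 294.0 K

T_H = 129 °C → 129 + 273.15 = 402.15 K.
COP_HP = T_H/(T_H − T_C) ⇒ T_C = T_H·(COP_HP − 1)/COP_HP = 402.15 × (3.72 − 1)/3.72 = 294.0 K.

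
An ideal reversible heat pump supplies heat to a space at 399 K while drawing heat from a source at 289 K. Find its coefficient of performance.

COP_HP ≈ 3.63

COP_HP = T_H/(T_H − T_C) = 399.00/(399.00 − 289.00) = 3.63.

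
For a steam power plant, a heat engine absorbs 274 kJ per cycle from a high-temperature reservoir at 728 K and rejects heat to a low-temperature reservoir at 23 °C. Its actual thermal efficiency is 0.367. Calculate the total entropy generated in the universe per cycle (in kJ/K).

ΔS_univ ≈ 0.209 kJ/K

T_C = 23 °C → 23 + 273.15 = 296.15 K.
W = η·Q_H = 0.367 × 274 = 100.6 kJ, so Q_C = Q_H − W = 173.4 kJ.
Reservoir entropy changes: ΔS_H = −Q_H/T_H = −274/728.00 = -0.3764 kJ/K and ΔS_C = +Q_C/T_C = 173.4/296.15 = 0.5857 kJ/K.
ΔS_univ = −Q_H/T_H + Q_C/T_C = 0.209 kJ/K (> 0, since η = 0.367 < η_Carnot = 0.593).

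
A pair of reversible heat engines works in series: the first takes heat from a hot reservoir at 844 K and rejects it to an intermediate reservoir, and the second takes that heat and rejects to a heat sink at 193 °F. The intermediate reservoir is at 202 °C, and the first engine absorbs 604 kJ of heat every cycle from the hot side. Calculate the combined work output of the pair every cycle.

T_C = 193 °F → (193 − 32) × 5/9 = 89.44 °C = 362.59 K.
Two reversible stages in series are equivalent to a single Carnot engine between T_H and T_C, so η_total = 1 − T_C/T_H = 1 − 362.59/844.00 = 0.5704.
W_total = η_total · Q_H = 0.5704 × 604 = 344.5 kJ.

W_total ≈ 344.5 kJ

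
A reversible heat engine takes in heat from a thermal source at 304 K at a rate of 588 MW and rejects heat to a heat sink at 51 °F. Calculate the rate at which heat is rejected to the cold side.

Q̇_C ≈ 549 MW

T_C = 51 °F → (51 − 32) × 5/9 = 10.56 °C = 283.71 K.
η_rev = 1 − T_C/T_H = 1 − 283.71/304.00 = 0.0668.
For a reversible cycle Q_C/Q_H = T_C/T_H, so Q_C = 588 × 283.71/304.00 = 549 MW.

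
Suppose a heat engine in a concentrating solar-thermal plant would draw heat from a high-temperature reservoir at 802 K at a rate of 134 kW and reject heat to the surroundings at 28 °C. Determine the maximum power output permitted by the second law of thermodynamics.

T_C = 28 °C → 28 + 273.15 = 301.15 K.
By the Carnot theorem, η_max = 1 − T_C/T_H = 1 − 301.15/802.00 = 0.6245.
W_max = η_max · Q_H = 0.6245 × 134 = 83.7 kW.

Ẇ_max ≈ 83.7 kW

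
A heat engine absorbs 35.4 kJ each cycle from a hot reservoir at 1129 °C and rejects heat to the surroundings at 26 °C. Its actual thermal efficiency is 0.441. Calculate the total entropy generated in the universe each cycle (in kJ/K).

T_H = 1129 °C → 1129 + 273.15 = 1402.15 K.
T_C = 26 °C → 26 + 273.15 = 299.15 K.
W = η·Q_H = 0.441 × 35.4 = 15.61 kJ, so Q_C = Q_H − W = 19.79 kJ.
The hot reservoir loses entropy Q_H/T_H = 35.4/1402.15 = 0.02525 kJ/K; the cold reservoir gains Q_C/T_C = 19.79/299.15 = 0.06615 kJ/K.
ΔS_univ = −Q_H/T_H + Q_C/T_C = 0.04090 kJ/K (> 0, since η = 0.441 < η_Carnot = 0.787).

ΔS_univ ≈ 0.04090 kJ/K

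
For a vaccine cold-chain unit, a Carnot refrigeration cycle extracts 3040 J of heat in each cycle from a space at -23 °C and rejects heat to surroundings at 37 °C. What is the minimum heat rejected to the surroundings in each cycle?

T_H = 37 °C → 37 + 273.15 = 310.15 K.
T_C = -23 °C → -23 + 273.15 = 250.15 K.
For a reversible cycle Q_H/Q_C = T_H/T_C, so Q_H = Q_C·T_H/T_C = 3040 × 310.15/250.15 = 3770 J.

Q_H ≈ 3770 J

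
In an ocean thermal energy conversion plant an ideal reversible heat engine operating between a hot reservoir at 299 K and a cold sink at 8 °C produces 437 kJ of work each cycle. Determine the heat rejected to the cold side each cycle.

T_C = 8 °C → 8 + 273.15 = 281.15 K.
Carnot efficiency: η = 1 − T_C/T_H = 1 − 281.15/299.00 = 0.0597.
Since Q_C/Q_H = T_C/T_H and Q_H = W/η, Q_C = W·T_C/(T_H − T_C) = 437 × 281.15/17.85 = 6883 kJ.

Q_C ≈ 6883 kJ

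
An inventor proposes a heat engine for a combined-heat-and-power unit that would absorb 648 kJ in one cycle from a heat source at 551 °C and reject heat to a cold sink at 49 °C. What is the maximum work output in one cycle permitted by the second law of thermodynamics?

W_max ≈ 394.7 kJ

T_H = 551 °C → 551 + 273.15 = 824.15 K.
T_C = 49 °C → 49 + 273.15 = 322.15 K.
The second-law ceiling is the Carnot efficiency, η_max = 1 − T_C/T_H = 1 − 322.15/824.15 = 0.6091.
W_max = η_max · Q_H = 0.6091 × 648 = 394.7 kJ.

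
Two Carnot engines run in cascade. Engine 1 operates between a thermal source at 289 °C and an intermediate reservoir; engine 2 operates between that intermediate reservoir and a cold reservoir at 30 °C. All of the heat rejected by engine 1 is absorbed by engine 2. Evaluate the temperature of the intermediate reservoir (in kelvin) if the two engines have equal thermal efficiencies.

T_H = 289 °C → 289 + 273.15 = 562.15 K.
T_C = 30 °C → 30 + 273.15 = 303.15 K.
Equal efficiencies require 1 − T_m/T_H = 1 − T_C/T_m, i.e. T_m/T_H = T_C/T_m, so T_m = √(T_H·T_C) = √(562.15 × 303.15) = 413 K.

T_m ≈ 413 K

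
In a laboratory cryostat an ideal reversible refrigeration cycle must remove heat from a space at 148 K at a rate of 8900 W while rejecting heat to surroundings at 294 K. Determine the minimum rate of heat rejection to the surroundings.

Q̇_H ≈ 17680 W

For a reversible cycle Q_H/Q_C = T_H/T_C, so Q_H = Q_C·T_H/T_C = 8900 × 294.00/148.00 = 17680 W.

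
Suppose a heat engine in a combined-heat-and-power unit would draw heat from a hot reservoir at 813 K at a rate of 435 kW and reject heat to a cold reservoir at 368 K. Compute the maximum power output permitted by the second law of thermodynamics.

The upper bound on efficiency is η_max = 1 − T_C/T_H = 1 − 368.00/813.00 = 0.5474.
W_max = η_max · Q_H = 0.5474 × 435 = 238 kW.

Ẇ_max ≈ 238 kW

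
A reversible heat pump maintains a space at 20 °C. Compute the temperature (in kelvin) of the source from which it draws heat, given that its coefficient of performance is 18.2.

T_C ≈ 277.0 K

T_H = 20 °C → 20 + 273.15 = 293.15 K.
COP_HP = T_H/(T_H − T_C) ⇒ T_C = T_H·(COP_HP − 1)/COP_HP = 293.15 × (18.2 − 1)/18.2 = 277.0 K.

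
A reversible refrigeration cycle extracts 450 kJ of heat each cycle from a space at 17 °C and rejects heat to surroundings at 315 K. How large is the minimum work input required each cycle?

T_C = 17 °C → 17 + 273.15 = 290.15 K.
COP_R = T_C/(T_H − T_C) = 290.15/24.85 = 11.6761.
W = Q_C/COP_R = 450/11.6761 = 38.5 kJ.

W_in ≈ 38.5 kJ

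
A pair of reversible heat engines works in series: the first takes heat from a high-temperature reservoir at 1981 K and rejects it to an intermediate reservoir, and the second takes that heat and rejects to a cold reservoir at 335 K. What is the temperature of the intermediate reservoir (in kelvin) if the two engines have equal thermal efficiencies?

Equal efficiencies require 1 − T_m/T_H = 1 − T_C/T_m, i.e. T_m/T_H = T_C/T_m, so T_m = √(T_H·T_C) = √(1981.00 × 335.00) = 814.6 K.

T_m ≈ 814.6 K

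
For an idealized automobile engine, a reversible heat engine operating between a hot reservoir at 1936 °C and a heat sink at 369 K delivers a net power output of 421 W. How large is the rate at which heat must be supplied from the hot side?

Q̇_H ≈ 505 W

T_H = 1936 °C → 1936 + 273.15 = 2209.15 K.
η_rev = 1 − T_C/T_H = 1 − 369.00/2209.15 = 0.8330.
Q_H = W/η = 421/0.8330 = 505 W.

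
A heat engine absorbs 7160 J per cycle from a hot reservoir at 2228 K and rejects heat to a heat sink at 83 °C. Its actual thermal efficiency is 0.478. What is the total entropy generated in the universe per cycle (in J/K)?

ΔS_univ ≈ 7.28 J/K

T_C = 83 °C → 83 + 273.15 = 356.15 K.
W = η·Q_H = 0.478 × 7160 = 3422 J, so Q_C = Q_H − W = 3738 J.
The hot reservoir loses entropy Q_H/T_H = 7160/2228.00 = 3.214 J/K; the cold reservoir gains Q_C/T_C = 3738/356.15 = 10.49 J/K.
ΔS_univ = −Q_H/T_H + Q_C/T_C = 7.28 J/K (> 0, since η = 0.478 < η_Carnot = 0.840).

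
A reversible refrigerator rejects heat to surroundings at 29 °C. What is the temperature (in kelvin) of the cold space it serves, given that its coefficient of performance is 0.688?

T_C ≈ 123 K

T_H = 29 °C → 29 + 273.15 = 302.15 K.
COP_R = T_C/(T_H − T_C) ⇒ T_C = T_H·COP_R/(1 + COP_R) = 302.15 × 0.688/(1 + 0.688) = 123 K.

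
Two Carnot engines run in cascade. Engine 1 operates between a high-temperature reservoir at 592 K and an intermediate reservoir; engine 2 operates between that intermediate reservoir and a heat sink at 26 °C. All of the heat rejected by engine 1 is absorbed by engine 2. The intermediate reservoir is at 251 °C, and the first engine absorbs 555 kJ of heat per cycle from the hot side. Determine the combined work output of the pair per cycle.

W_total ≈ 275 kJ

T_C = 26 °C → 26 + 273.15 = 299.15 K.
Two reversible stages in series are equivalent to a single Carnot engine between T_H and T_C, so η_total = 1 − T_C/T_H = 1 − 299.15/592.00 = 0.4947.
W_total = η_total · Q_H = 0.4947 × 555 = 275 kJ.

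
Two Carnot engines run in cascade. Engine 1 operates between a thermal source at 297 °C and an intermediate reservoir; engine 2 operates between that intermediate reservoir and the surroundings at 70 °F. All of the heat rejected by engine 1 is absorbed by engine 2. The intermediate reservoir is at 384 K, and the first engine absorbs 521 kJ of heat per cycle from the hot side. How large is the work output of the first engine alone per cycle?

W₁ ≈ 170.1 kJ

T_H = 297 °C → 297 + 273.15 = 570.15 K.
T_C = 70 °F → (70 − 32) × 5/9 = 21.11 °C = 294.26 K.
First-stage efficiency η₁ = 1 − T_m/T_H = 1 − 384.00/570.15 = 0.3265.
W₁ = η₁·Q_H = 0.3265 × 521 = 170.1 kJ.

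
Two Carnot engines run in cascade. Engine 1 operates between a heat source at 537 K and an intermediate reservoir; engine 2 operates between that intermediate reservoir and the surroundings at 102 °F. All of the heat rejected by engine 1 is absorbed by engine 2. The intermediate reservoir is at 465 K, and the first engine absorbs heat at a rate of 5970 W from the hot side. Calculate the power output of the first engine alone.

Ẇ₁ ≈ 800.4 W

T_C = 102 °F → (102 − 32) × 5/9 = 38.89 °C = 312.04 K.
First-stage efficiency η₁ = 1 − T_m/T_H = 1 − 465.00/537.00 = 0.1341.
W₁ = η₁·Q_H = 0.1341 × 5970 = 800.4 W.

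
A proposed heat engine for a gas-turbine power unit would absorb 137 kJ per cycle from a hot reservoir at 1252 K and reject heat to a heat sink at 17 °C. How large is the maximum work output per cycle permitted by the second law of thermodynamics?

T_C = 17 °C → 17 + 273.15 = 290.15 K.
By the Carnot theorem, η_max = 1 − T_C/T_H = 1 − 290.15/1252.00 = 0.7683.
W_max = η_max · Q_H = 0.7683 × 137 = 105.3 kJ.

W_max ≈ 105.3 kJ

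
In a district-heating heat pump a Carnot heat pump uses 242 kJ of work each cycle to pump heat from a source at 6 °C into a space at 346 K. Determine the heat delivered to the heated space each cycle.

T_C = 6 °C → 6 + 273.15 = 279.15 K.
Reversible heating COP: COP_HP = T_H/(T_H − T_C) = 346.00/66.85 = 5.1758.
Q_H = COP_HP · W = 5.1758 × 242 = 1250 kJ.

Q_H ≈ 1250 kJ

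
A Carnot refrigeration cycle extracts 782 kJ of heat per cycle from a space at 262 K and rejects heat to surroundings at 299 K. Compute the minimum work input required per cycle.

W_in ≈ 110 kJ

For a reversible refrigerator, COP_R = T_C/(T_H − T_C) = 262.00/37.00 = 7.0811.
W = Q_C/COP_R = 782/7.0811 = 110 kJ.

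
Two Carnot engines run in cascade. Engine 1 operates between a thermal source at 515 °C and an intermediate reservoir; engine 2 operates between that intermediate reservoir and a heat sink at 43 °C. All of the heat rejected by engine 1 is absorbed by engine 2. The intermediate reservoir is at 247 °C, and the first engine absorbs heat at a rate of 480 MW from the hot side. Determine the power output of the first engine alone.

Ẇ₁ ≈ 163 MW

T_H = 515 °C → 515 + 273.15 = 788.15 K.
T_C = 43 °C → 43 + 273.15 = 316.15 K.
T_m = 247 °C → 247 + 273.15 = 520.15 K.
First-stage efficiency η₁ = 1 − T_m/T_H = 1 − 520.15/788.15 = 0.3400.
W₁ = η₁·Q_H = 0.3400 × 480 = 163 MW.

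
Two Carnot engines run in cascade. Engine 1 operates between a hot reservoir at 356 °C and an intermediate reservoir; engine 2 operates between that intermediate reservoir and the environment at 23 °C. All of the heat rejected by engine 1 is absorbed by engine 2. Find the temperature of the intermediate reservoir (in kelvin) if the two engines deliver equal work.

T_H = 356 °C → 356 + 273.15 = 629.15 K.
T_C = 23 °C → 23 + 273.15 = 296.15 K.
For reversible stages Q_m = Q_H·(T_m/T_H). Setting W₁ = Q_H(1 − T_m/T_H) equal to W₂ = Q_m(1 − T_C/T_m) = Q_H·(T_m − T_C)/T_H gives T_H − T_m = T_m − T_C, so T_m = (T_H + T_C)/2 = (629.15 + 296.15)/2 = 462.6 K.

T_m ≈ 462.6 K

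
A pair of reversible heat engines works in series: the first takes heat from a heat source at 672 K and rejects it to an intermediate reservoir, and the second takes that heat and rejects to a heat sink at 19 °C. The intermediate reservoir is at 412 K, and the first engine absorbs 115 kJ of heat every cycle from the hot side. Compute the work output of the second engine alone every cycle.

W₂ ≈ 20.5 kJ

T_C = 19 °C → 19 + 273.15 = 292.15 K.
Heat entering the second stage: Q_m = Q_H·(T_m/T_H) = 115 × 412.00/672.00 = 70.5 kJ.
Second-stage efficiency η₂ = 1 − T_C/T_m = 1 − 292.15/412.00 = 0.2909, so W₂ = η₂·Q_m = 20.5 kJ.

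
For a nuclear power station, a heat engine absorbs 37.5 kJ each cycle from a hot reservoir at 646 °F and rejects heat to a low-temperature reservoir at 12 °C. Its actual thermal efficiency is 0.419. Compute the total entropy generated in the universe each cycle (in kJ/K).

T_H = 646 °F → (646 − 32) × 5/9 = 341.11 °C = 614.26 K.
T_C = 12 °C → 12 + 273.15 = 285.15 K.
W = η·Q_H = 0.419 × 37.5 = 15.71 kJ, so Q_C = Q_H − W = 21.79 kJ.
Reservoir entropy changes: ΔS_H = −Q_H/T_H = −37.5/614.26 = -0.06105 kJ/K and ΔS_C = +Q_C/T_C = 21.79/285.15 = 0.07641 kJ/K.
ΔS_univ = −Q_H/T_H + Q_C/T_C = 0.0154 kJ/K (> 0, since η = 0.419 < η_Carnot = 0.536).

ΔS_univ ≈ 0.0154 kJ/K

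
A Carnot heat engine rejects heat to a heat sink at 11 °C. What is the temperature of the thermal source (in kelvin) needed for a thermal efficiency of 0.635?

T_H ≈ 778 K

T_C = 11 °C → 11 + 273.15 = 284.15 K.
From η = 1 − T_C/T_H, solving for T_H gives T_H = T_C/(1 − η) = 284.15/(1 − 0.635) = 778 K.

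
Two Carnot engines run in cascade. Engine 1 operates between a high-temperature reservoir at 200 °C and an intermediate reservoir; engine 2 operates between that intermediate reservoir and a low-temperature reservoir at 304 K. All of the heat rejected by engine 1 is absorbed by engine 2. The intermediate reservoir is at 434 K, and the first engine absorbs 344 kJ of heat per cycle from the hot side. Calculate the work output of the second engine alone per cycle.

T_H = 200 °C → 200 + 273.15 = 473.15 K.
Heat entering the second stage: Q_m = Q_H·(T_m/T_H) = 344 × 434.00/473.15 = 315.5 kJ.
Second-stage efficiency η₂ = 1 − T_C/T_m = 1 − 304.00/434.00 = 0.2995, so W₂ = η₂·Q_m = 94.52 kJ.

W₂ ≈ 94.52 kJ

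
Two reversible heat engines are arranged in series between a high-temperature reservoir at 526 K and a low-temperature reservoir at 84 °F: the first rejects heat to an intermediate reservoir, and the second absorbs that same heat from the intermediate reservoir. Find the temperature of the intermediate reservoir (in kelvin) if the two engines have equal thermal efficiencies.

T_C = 84 °F → (84 − 32) × 5/9 = 28.89 °C = 302.04 K.
Equal efficiencies require 1 − T_m/T_H = 1 − T_C/T_m, i.e. T_m/T_H = T_C/T_m, so T_m = √(T_H·T_C) = √(526.00 × 302.04) = 398.6 K.

T_m ≈ 398.6 K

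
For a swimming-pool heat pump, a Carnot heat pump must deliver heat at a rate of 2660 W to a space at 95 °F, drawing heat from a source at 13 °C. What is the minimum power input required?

Ẇ_in ≈ 190 W

T_H = 95 °F → (95 − 32) × 5/9 = 35.00 °C = 308.15 K.
T_C = 13 °C → 13 + 273.15 = 286.15 K.
For a reversible heat pump, COP_HP = T_H/(T_H − T_C) = 308.15/22.00 = 14.0068.
W = Q_H/COP_HP = 2660/14.0068 = 190 W.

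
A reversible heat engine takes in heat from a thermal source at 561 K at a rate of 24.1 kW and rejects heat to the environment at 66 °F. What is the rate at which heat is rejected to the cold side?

T_C = 66 °F → (66 − 32) × 5/9 = 18.89 °C = 292.04 K.
For a reversible engine, η = 1 − T_C/T_H = 1 − 292.04/561.00 = 0.4794.
For a reversible cycle Q_C/Q_H = T_C/T_H, so Q_C = 24.1 × 292.04/561.00 = 12.5 kW.

Q̇_C ≈ 12.5 kW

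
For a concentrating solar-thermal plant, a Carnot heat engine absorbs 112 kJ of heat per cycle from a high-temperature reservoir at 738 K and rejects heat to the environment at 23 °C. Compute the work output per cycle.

T_C = 23 °C → 23 + 273.15 = 296.15 K.
Since the cycle is reversible, η = 1 − T_C/T_H = 1 − 296.15/738.00 = 0.5987.
W = η·Q_H = 0.5987 × 112 = 67.1 kJ.

W ≈ 67.1 kJ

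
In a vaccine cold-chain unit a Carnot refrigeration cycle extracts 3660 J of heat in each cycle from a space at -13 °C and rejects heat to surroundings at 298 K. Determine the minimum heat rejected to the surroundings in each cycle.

Q_H ≈ 4190 J

T_C = -13 °C → -13 + 273.15 = 260.15 K.
For a reversible cycle Q_H/Q_C = T_H/T_C, so Q_H = Q_C·T_H/T_C = 3660 × 298.00/260.15 = 4190 J.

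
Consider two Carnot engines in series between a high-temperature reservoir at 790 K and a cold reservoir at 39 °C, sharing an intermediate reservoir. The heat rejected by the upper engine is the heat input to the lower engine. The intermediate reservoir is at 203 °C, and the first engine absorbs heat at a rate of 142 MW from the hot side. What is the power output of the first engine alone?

Ẇ₁ ≈ 56.41 MW

T_C = 39 °C → 39 + 273.15 = 312.15 K.
T_m = 203 °C → 203 + 273.15 = 476.15 K.
First-stage efficiency η₁ = 1 − T_m/T_H = 1 − 476.15/790.00 = 0.3973.
W₁ = η₁·Q_H = 0.3973 × 142 = 56.41 MW.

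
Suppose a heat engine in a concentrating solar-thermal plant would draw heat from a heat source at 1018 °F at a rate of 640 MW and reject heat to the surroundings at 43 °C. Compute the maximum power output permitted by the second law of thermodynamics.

Ẇ_max ≈ 394 MW

T_H = 1018 °F → (1018 − 32) × 5/9 = 547.78 °C = 820.93 K.
T_C = 43 °C → 43 + 273.15 = 316.15 K.
The upper bound on efficiency is η_max = 1 − T_C/T_H = 1 − 316.15/820.93 = 0.6149.
W_max = η_max · Q_H = 0.6149 × 640 = 394 MW.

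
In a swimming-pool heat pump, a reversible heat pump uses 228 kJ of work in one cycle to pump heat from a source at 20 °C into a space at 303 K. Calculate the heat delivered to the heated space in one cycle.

Q_H ≈ 7010 kJ

T_C = 20 °C → 20 + 273.15 = 293.15 K.
For a reversible heat pump, COP_HP = T_H/(T_H − T_C) = 303.00/9.85 = 30.7614.
Q_H = COP_HP · W = 30.7614 × 228 = 7010 kJ.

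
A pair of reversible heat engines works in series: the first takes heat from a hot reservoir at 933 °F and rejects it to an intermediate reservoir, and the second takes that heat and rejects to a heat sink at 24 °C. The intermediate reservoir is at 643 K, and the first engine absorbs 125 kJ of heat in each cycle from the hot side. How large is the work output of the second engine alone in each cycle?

W₂ ≈ 55.88 kJ

T_H = 933 °F → (933 − 32) × 5/9 = 500.56 °C = 773.71 K.
T_C = 24 °C → 24 + 273.15 = 297.15 K.
Heat entering the second stage: Q_m = Q_H·(T_m/T_H) = 125 × 643.00/773.71 = 103.9 kJ.
Second-stage efficiency η₂ = 1 − T_C/T_m = 1 − 297.15/643.00 = 0.5379, so W₂ = η₂·Q_m = 55.88 kJ.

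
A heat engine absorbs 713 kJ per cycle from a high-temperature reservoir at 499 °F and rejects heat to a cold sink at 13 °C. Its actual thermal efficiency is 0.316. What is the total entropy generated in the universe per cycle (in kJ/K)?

T_H = 499 °F → (499 − 32) × 5/9 = 259.44 °C = 532.59 K.
T_C = 13 °C → 13 + 273.15 = 286.15 K.
W = η·Q_H = 0.316 × 713 = 225.3 kJ, so Q_C = Q_H − W = 487.7 kJ.
Reservoir entropy changes: ΔS_H = −Q_H/T_H = −713/532.59 = -1.339 kJ/K and ΔS_C = +Q_C/T_C = 487.7/286.15 = 1.704 kJ/K.
ΔS_univ = −Q_H/T_H + Q_C/T_C = 0.366 kJ/K (> 0, since η = 0.316 < η_Carnot = 0.463).

ΔS_univ ≈ 0.366 kJ/K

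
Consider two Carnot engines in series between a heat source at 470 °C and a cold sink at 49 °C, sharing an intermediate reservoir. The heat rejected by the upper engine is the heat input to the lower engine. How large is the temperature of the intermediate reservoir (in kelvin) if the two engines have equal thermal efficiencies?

T_m ≈ 489.3 K

T_H = 470 °C → 470 + 273.15 = 743.15 K.
T_C = 49 °C → 49 + 273.15 = 322.15 K.
Equal efficiencies require 1 − T_m/T_H = 1 − T_C/T_m, i.e. T_m/T_H = T_C/T_m, so T_m = √(T_H·T_C) = √(743.15 × 322.15) = 489.3 K.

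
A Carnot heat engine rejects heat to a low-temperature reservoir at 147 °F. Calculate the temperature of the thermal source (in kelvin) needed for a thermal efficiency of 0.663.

T_H ≈ 1000 K

T_C = 147 °F → (147 − 32) × 5/9 = 63.89 °C = 337.04 K.
From η = 1 − T_C/T_H, solving for T_H gives T_H = T_C/(1 − η) = 337.04/(1 − 0.663) = 1000 K.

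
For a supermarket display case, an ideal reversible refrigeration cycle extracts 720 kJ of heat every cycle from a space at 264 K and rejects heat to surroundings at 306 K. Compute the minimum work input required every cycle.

W_in ≈ 115 kJ

COP_R = T_C/(T_H − T_C) = 264.00/42.00 = 6.2857.
W = Q_C/COP_R = 720/6.2857 = 115 kJ.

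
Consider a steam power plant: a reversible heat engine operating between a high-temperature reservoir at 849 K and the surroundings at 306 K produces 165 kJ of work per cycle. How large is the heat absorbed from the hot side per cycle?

Q_H ≈ 258 kJ

η_rev = 1 − T_C/T_H = 1 − 306.00/849.00 = 0.6396.
Q_H = W/η = 165/0.6396 = 258 kJ.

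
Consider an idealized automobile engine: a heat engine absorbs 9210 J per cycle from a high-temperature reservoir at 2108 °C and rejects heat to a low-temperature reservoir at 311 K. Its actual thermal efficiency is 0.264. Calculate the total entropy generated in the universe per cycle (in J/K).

T_H = 2108 °C → 2108 + 273.15 = 2381.15 K.
W = η·Q_H = 0.264 × 9210 = 2431 J, so Q_C = Q_H − W = 6779 J.
The hot reservoir loses entropy Q_H/T_H = 9210/2381.15 = 3.868 J/K; the cold reservoir gains Q_C/T_C = 6779/311.00 = 21.80 J/K.
ΔS_univ = −Q_H/T_H + Q_C/T_C = 17.93 J/K (> 0, since η = 0.264 < η_Carnot = 0.869).

ΔS_univ ≈ 17.93 J/K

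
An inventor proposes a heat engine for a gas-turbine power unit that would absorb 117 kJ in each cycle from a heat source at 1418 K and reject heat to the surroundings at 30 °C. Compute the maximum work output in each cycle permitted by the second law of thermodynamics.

T_C = 30 °C → 30 + 273.15 = 303.15 K.
The second-law ceiling is the Carnot efficiency, η_max = 1 − T_C/T_H = 1 − 303.15/1418.00 = 0.7862.
W_max = η_max · Q_H = 0.7862 × 117 = 92.0 kJ.

W_max ≈ 92.0 kJ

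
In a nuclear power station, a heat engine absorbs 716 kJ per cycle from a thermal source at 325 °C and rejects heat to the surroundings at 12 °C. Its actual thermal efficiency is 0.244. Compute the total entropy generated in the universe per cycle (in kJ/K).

T_H = 325 °C → 325 + 273.15 = 598.15 K.
T_C = 12 °C → 12 + 273.15 = 285.15 K.
W = η·Q_H = 0.244 × 716 = 174.7 kJ, so Q_C = Q_H − W = 541.3 kJ.
Reservoir entropy changes: ΔS_H = −Q_H/T_H = −716/598.15 = -1.197 kJ/K and ΔS_C = +Q_C/T_C = 541.3/285.15 = 1.898 kJ/K.
ΔS_univ = −Q_H/T_H + Q_C/T_C = 0.701 kJ/K (> 0, since η = 0.244 < η_Carnot = 0.523).

ΔS_univ ≈ 0.701 kJ/K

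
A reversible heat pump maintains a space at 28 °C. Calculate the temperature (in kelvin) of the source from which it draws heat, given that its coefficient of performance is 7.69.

T_C ≈ 262.0 K

T_H = 28 °C → 28 + 273.15 = 301.15 K.
COP_HP = T_H/(T_H − T_C) ⇒ T_C = T_H·(COP_HP − 1)/COP_HP = 301.15 × (7.69 − 1)/7.69 = 262.0 K.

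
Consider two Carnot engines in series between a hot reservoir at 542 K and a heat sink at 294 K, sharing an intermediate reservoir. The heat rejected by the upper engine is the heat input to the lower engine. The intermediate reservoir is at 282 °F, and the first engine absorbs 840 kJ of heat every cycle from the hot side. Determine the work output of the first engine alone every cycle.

T_m = 282 °F → (282 − 32) × 5/9 = 138.89 °C = 412.04 K.
First-stage efficiency η₁ = 1 − T_m/T_H = 1 − 412.04/542.00 = 0.2398.
W₁ = η₁·Q_H = 0.2398 × 840 = 201.4 kJ.

W₁ ≈ 201.4 kJ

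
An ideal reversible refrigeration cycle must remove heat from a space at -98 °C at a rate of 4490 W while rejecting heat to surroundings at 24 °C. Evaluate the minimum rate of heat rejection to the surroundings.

T_H = 24 °C → 24 + 273.15 = 297.15 K.
T_C = -98 °C → -98 + 273.15 = 175.15 K.
For a reversible cycle Q_H/Q_C = T_H/T_C, so Q_H = Q_C·T_H/T_C = 4490 × 297.15/175.15 = 7620 W.

Q̇_H ≈ 7620 W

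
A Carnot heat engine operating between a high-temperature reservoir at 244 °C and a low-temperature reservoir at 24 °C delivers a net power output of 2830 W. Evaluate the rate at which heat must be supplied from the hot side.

Q̇_H ≈ 6650 W

T_H = 244 °C → 244 + 273.15 = 517.15 K.
T_C = 24 °C → 24 + 273.15 = 297.15 K.
Since the cycle is reversible, η = 1 − T_C/T_H = 1 − 297.15/517.15 = 0.4254.
Q_H = W/η = 2830/0.4254 = 6650 W.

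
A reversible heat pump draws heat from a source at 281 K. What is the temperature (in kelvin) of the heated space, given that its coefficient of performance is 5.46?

COP_HP = T_H/(T_H − T_C) ⇒ T_H = T_C·COP_HP/(COP_HP − 1) = 281.00 × 5.46/(5.46 − 1) = 344.0 K.

T_H ≈ 344.0 K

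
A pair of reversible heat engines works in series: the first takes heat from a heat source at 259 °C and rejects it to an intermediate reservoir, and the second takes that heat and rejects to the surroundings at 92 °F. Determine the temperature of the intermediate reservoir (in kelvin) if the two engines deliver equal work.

T_H = 259 °C → 259 + 273.15 = 532.15 K.
T_C = 92 °F → (92 − 32) × 5/9 = 33.33 °C = 306.48 K.
For reversible stages Q_m = Q_H·(T_m/T_H). Setting W₁ = Q_H(1 − T_m/T_H) equal to W₂ = Q_m(1 − T_C/T_m) = Q_H·(T_m − T_C)/T_H gives T_H − T_m = T_m − T_C, so T_m = (T_H + T_C)/2 = (532.15 + 306.48)/2 = 419 K.

T_m ≈ 419 K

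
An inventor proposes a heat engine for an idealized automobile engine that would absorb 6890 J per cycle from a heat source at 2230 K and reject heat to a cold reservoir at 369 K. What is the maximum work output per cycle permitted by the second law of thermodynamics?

No engine can exceed the Carnot limit: η_max = 1 − T_C/T_H = 1 − 369.00/2230.00 = 0.8345.
W_max = η_max · Q_H = 0.8345 × 6890 = 5750 J.

W_max ≈ 5750 J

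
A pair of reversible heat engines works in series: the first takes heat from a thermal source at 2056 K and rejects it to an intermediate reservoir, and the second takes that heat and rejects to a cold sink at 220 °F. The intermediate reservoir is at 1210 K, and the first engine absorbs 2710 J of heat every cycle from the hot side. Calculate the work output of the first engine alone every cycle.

T_C = 220 °F → (220 − 32) × 5/9 = 104.44 °C = 377.59 K.
First-stage efficiency η₁ = 1 − T_m/T_H = 1 − 1210.00/2056.00 = 0.4115.
W₁ = η₁·Q_H = 0.4115 × 2710 = 1115 J.

W₁ ≈ 1115 J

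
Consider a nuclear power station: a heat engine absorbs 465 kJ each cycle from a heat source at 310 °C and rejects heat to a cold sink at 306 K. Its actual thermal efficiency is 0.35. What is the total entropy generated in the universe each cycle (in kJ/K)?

ΔS_univ ≈ 0.190 kJ/K

T_H = 310 °C → 310 + 273.15 = 583.15 K.
W = η·Q_H = 0.35 × 465 = 162.8 kJ, so Q_C = Q_H − W = 302.2 kJ.
The hot reservoir loses entropy Q_H/T_H = 465/583.15 = 0.7974 kJ/K; the cold reservoir gains Q_C/T_C = 302.2/306.00 = 0.9877 kJ/K.
ΔS_univ = −Q_H/T_H + Q_C/T_C = 0.190 kJ/K (> 0, since η = 0.35 < η_Carnot = 0.475).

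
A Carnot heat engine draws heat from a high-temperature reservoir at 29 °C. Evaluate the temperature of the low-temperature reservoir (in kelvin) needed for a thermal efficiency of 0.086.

T_C ≈ 276 K

T_H = 29 °C → 29 + 273.15 = 302.15 K.
From η = 1 − T_C/T_H, T_C = T_H·(1 − η) = 302.15 × (1 − 0.086) = 276 K.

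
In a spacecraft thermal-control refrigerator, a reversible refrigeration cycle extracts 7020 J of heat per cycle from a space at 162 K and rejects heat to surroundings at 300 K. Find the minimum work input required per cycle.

W_in ≈ 5980 J

The reversible coefficient of performance is COP_R = T_C/(T_H − T_C) = 162.00/138.00 = 1.1739.
W = Q_C/COP_R = 7020/1.1739 = 5980 J.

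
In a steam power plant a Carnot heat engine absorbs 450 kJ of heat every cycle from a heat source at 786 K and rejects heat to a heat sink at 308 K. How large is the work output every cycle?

Carnot efficiency: η = 1 − T_C/T_H = 1 − 308.00/786.00 = 0.6081.
W = η·Q_H = 0.6081 × 450 = 274 kJ.

W ≈ 274 kJ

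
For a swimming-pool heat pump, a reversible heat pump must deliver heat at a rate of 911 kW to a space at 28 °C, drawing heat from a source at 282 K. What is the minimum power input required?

Ẇ_in ≈ 57.9 kW

T_H = 28 °C → 28 + 273.15 = 301.15 K.
The Carnot heat-pump COP is COP_HP = T_H/(T_H − T_C) = 301.15/19.15 = 15.7258.
W = Q_H/COP_HP = 911/15.7258 = 57.9 kW.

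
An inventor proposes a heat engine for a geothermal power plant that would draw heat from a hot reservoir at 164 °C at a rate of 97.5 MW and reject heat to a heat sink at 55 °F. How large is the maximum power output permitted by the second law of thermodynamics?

T_H = 164 °C → 164 + 273.15 = 437.15 K.
T_C = 55 °F → (55 − 32) × 5/9 = 12.78 °C = 285.93 K.
The upper bound on efficiency is η_max = 1 − T_C/T_H = 1 − 285.93/437.15 = 0.3459.
W_max = η_max · Q_H = 0.3459 × 97.5 = 33.7 MW.

Ẇ_max ≈ 33.7 MW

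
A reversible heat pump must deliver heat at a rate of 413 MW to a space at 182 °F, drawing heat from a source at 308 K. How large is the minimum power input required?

T_H = 182 °F → (182 − 32) × 5/9 = 83.33 °C = 356.48 K.
The Carnot heat-pump COP is COP_HP = T_H/(T_H − T_C) = 356.48/48.48 = 7.3527.
W = Q_H/COP_HP = 413/7.3527 = 56.17 MW.

Ẇ_in ≈ 56.17 MW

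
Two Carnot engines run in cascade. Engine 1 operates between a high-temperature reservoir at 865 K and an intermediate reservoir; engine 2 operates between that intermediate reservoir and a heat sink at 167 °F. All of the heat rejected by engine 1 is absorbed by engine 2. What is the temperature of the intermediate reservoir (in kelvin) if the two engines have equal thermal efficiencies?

T_C = 167 °F → (167 − 32) × 5/9 = 75.00 °C = 348.15 K.
Equal efficiencies require 1 − T_m/T_H = 1 − T_C/T_m, i.e. T_m/T_H = T_C/T_m, so T_m = √(T_H·T_C) = √(865.00 × 348.15) = 548.8 K.

T_m ≈ 548.8 K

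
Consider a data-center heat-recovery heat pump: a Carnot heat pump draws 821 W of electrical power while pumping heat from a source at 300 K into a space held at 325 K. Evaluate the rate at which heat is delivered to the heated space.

COP_HP = T_H/(T_H − T_C) = 325.00/25.00 = 13.0000.
Q_H = COP_HP · W = 13.0000 × 821 = 10700 W.

Q̇_H ≈ 10700 W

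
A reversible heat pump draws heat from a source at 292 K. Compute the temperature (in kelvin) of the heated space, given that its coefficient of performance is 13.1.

T_H ≈ 316.1 K

COP_HP = T_H/(T_H − T_C) ⇒ T_H = T_C·COP_HP/(COP_HP − 1) = 292.00 × 13.1/(13.1 − 1) = 316.1 K.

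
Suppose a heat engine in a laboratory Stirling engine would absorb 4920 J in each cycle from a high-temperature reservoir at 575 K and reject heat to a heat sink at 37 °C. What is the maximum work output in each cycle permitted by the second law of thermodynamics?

T_C = 37 °C → 37 + 273.15 = 310.15 K.
The upper bound on efficiency is η_max = 1 − T_C/T_H = 1 − 310.15/575.00 = 0.4606.
W_max = η_max · Q_H = 0.4606 × 4920 = 2270 J.

W_max ≈ 2270 J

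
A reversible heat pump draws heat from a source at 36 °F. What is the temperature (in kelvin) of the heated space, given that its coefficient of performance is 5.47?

T_H ≈ 337 K

T_C = 36 °F → (36 − 32) × 5/9 = 2.22 °C = 275.37 K.
COP_HP = T_H/(T_H − T_C) ⇒ T_H = T_C·COP_HP/(COP_HP − 1) = 275.37 × 5.47/(5.47 − 1) = 337 K.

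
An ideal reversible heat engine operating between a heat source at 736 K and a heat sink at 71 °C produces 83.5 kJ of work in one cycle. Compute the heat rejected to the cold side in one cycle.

T_C = 71 °C → 71 + 273.15 = 344.15 K.
For a reversible engine, η = 1 − T_C/T_H = 1 − 344.15/736.00 = 0.5324.
Since Q_C/Q_H = T_C/T_H and Q_H = W/η, Q_C = W·T_C/(T_H − T_C) = 83.5 × 344.15/391.85 = 73.3 kJ.

Q_C ≈ 73.3 kJ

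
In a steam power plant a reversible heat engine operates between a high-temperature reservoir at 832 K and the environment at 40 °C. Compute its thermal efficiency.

T_C = 40 °C → 40 + 273.15 = 313.15 K.
η_rev = 1 − T_C/T_H = 1 − 313.15/832.00 = 0.624.

η ≈ 0.624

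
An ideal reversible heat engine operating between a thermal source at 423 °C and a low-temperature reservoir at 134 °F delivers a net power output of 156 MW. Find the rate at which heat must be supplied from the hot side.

Q̇_H ≈ 296 MW

T_H = 423 °C → 423 + 273.15 = 696.15 K.
T_C = 134 °F → (134 − 32) × 5/9 = 56.67 °C = 329.82 K.
η_rev = 1 − T_C/T_H = 1 − 329.82/696.15 = 0.5262.
Q_H = W/η = 156/0.5262 = 296 MW.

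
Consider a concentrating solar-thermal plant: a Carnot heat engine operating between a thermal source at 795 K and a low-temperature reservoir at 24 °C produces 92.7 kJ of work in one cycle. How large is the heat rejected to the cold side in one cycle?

Q_C ≈ 55.3 kJ

T_C = 24 °C → 24 + 273.15 = 297.15 K.
η_rev = 1 − T_C/T_H = 1 − 297.15/795.00 = 0.6262.
Since Q_C/Q_H = T_C/T_H and Q_H = W/η, Q_C = W·T_C/(T_H − T_C) = 92.7 × 297.15/497.85 = 55.3 kJ.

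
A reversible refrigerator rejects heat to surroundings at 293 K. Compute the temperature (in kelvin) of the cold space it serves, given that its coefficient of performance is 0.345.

T_C ≈ 75.2 K

COP_R = T_C/(T_H − T_C) ⇒ T_C = T_H·COP_R/(1 + COP_R) = 293.00 × 0.345/(1 + 0.345) = 75.2 K.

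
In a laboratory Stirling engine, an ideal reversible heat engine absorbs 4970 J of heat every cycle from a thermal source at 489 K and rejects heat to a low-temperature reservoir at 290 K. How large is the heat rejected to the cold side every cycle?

Q_C ≈ 2947 J

Since the cycle is reversible, η = 1 − T_C/T_H = 1 − 290.00/489.00 = 0.4070.
For a reversible cycle Q_C/Q_H = T_C/T_H, so Q_C = 4970 × 290.00/489.00 = 2947 J.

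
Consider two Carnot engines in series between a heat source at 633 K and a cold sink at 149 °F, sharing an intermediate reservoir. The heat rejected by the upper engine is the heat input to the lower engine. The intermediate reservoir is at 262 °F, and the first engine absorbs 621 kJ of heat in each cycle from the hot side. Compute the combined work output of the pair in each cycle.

W_total ≈ 289 kJ

T_C = 149 °F → (149 − 32) × 5/9 = 65.00 °C = 338.15 K.
Two reversible stages in series are equivalent to a single Carnot engine between T_H and T_C, so η_total = 1 − T_C/T_H = 1 − 338.15/633.00 = 0.4658.
W_total = η_total · Q_H = 0.4658 × 621 = 289 kJ.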